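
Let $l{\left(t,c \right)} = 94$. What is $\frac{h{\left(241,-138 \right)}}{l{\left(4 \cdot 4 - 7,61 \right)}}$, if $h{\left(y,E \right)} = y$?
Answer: $\frac{241}{94} \approx 2.5638$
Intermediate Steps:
$\frac{h{\left(241,-138 \right)}}{l{\left(4 \cdot 4 - 7,61 \right)}} = \frac{241}{94}$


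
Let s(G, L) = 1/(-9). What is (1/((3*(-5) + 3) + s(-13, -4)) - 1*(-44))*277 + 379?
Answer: 1367310/109 ≈ 12544.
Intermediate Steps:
s(G, L) = -⅑
(1/((3*(-5) + 3) + s(-13, -4)) - 1*(-44))*277 + 379 = (1/((3*(-5) + 3) - ⅑) - 1*(-44))*277 + 379 = (1/((-15 + 3) - ⅑) + 44)*277 + 379 = (1/(-12 - ⅑) + 44)*277 + 379 = (1/(-109/9) + 44)*277 + 379 = (-9/109 + 44)*277 + 379 = (4787/109)*277 + 379 = 1325999/109 + 379 = 1367310/109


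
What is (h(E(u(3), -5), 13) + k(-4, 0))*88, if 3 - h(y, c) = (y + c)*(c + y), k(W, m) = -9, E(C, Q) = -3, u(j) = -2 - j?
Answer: -9328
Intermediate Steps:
h(y, c) = 3 - (c + y)**2 (h(y, c) = 3 - (y + c)*(c + y) = 3 - (c + y)*(c + y) = 3 - (c + y)**2)
(h(E(u(3), -5), 13) + k(-4, 0))*88 = ((3 - (13 - 3)**2) - 9)*88 = ((3 - 1*10**2) - 9)*88 = ((3 - 1*100) - 9)*88 = ((3 - 100) - 9)*88 = (-97 - 9)*88 = -106*88 = -9328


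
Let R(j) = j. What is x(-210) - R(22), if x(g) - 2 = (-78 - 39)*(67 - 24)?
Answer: -5051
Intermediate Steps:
x(g) = -5029 (x(g) = 2 + (-78 - 39)*(67 - 24) = 2 - 117*43 = 2 - 5031 = -5029)
x(-210) - R(22) = -5029 - 1*22 = -5029 - 22 = -5051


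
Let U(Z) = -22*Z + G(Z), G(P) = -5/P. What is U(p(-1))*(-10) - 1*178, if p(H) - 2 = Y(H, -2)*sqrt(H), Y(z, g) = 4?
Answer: 267 + 870*I ≈ 267.0 + 870.0*I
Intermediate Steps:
p(H) = 2 + 4*sqrt(H)
U(Z) = -22*Z - 5/Z
U(p(-1))*(-10) - 1*178 = (-22*(2 + 4*sqrt(-1)) - 5/(2 + 4*sqrt(-1)))*(-10) - 1*178 = (-22*(2 + 4*I) - 5*(2 - 4*I)/20)*(-10) - 178 = ((-44 - 88*I) - (2 - 4*I)/4)*(-10) - 178 = (-44 - 88*I - (2 - 4*I)/4)*(-10) - 178 = (440 + 880*I + 5*(2 - 4*I)/2) - 178 = 262 + 880*I + 5*(2 - 4*I)/2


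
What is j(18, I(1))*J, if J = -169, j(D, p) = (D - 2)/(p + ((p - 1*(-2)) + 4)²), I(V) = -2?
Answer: -1352/7 ≈ -193.14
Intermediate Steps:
j(D, p) = (-2 + D)/(p + (6 + p)²) (j(D, p) = (-2 + D)/(p + ((p + 2) + 4)²) = (-2 + D)/(p + ((2 + p) + 4)²) = (-2 + D)/(p + (6 + p)²))
j(18, I(1))*J = ((-2 + 18)/(-2 + (6 - 2)²))*(-169) = (16/(-2 + 4²))*(-169) = (16/(-2 + 16))*(-169) = (16/14)*(-169) = ((1/14)*16)*(-169) = (8/7)*(-169) = -1352/7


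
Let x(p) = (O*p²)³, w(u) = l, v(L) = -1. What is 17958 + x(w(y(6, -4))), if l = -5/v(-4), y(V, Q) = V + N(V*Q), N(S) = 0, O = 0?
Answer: 17958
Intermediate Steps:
y(V, Q) = V (y(V, Q) = V + 0 = V)
l = 5 (l = -5/(-1) = -5*(-1) = 5)
w(u) = 5
x(p) = 0 (x(p) = (0*p²)³ = 0³ = 0)
17958 + x(w(y(6, -4))) = 17958 + 0 = 17958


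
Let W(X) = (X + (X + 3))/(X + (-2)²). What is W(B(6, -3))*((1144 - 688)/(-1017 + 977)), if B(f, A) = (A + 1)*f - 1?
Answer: -437/15 ≈ -29.133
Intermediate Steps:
B(f, A) = -1 + f*(1 + A) (B(f, A) = (1 + A)*f - 1 = f*(1 + A) - 1 = -1 + f*(1 + A))
W(X) = (3 + 2*X)/(4 + X) (W(X) = (X + (3 + X))/(X + 4) = (3 + 2*X)/(4 + X))
W(B(6, -3))*((1144 - 688)/(-1017 + 977)) = ((3 + 2*(-1 + 6 - 3*6))/(4 + (-1 + 6 - 3*6)))*((1144 - 688)/(-1017 + 977)) = ((3 + 2*(-1 + 6 - 18))/(4 + (-1 + 6 - 18)))*(456/(-40)) = ((3 + 2*(-13))/(4 - 13))*(456*(-1/40)) = ((3 - 26)/(-9))*(-57/5) = -⅑*(-23)*(-57/5) = (23/9)*(-57/5) = -437/15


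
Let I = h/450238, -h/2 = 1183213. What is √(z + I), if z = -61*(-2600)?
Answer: √8037353912207253/225119 ≈ 398.24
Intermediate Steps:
h = -2366426 (h = -2*1183213 = -2366426)
I = -1183213/225119 (I = -2366426/450238 = -2366426*1/450238 = -1183213/225119 ≈ -5.2559)
z = 158600
√(z + I) = √(158600 - 1183213/225119) = √(35702690187/225119) = √8037353912207253/225119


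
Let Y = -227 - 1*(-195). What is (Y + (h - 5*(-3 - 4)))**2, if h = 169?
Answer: 29584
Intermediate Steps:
Y = -32 (Y = -227 + 195 = -32)
(Y + (h - 5*(-3 - 4)))**2 = (-32 + (169 - 5*(-3 - 4)))**2 = (-32 + (169 - 5*(-7)))**2 = (-32 + (169 - 1*(-35)))**2 = (-32 + (169 + 35))**2 = (-32 + 204)**2 = 172**2 = 29584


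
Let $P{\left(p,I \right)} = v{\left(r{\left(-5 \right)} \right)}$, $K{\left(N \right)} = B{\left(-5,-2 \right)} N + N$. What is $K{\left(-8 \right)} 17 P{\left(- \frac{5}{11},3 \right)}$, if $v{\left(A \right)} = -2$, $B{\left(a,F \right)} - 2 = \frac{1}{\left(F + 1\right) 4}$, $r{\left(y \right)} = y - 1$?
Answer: $748$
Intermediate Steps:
$r{\left(y \right)} = -1 + y$ ($r{\left(y \right)} = y - 1 = -1 + y$)
$B{\left(a,F \right)} = 2 + \frac{1}{4 \left(1 + F\right)}$ ($B{\left(a,F \right)} = 2 + \frac{1}{\left(F + 1\right) 4} = 2 + \frac{1}{1 + F} \frac{1}{4} = 2 + \frac{1}{4 \left(1 + F\right)}$)
$K{\left(N \right)} = \frac{11 N}{4}$ ($K{\left(N \right)} = \frac{9 + 8 \left(-2\right)}{4 \left(1 - 2\right)} N + N = \frac{9 - 16}{4 \left(-1\right)} N + N = \frac{1}{4} \left(-1\right) \left(-7\right) N + N = \frac{7 N}{4} + N = \frac{11 N}{4}$)
$P{\left(p,I \right)} = -2$
$K{\left(-8 \right)} 17 P{\left(- \frac{5}{11},3 \right)} = \frac{11}{4} \left(-8\right) 17 \left(-2\right) = \left(-22\right) 17 \left(-2\right) = \left(-374\right) \left(-2\right) = 748$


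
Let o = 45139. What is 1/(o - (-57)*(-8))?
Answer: 1/44683 ≈ 2.2380e-5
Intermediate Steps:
1/(o - (-57)*(-8)) = 1/(45139 - (-57)*(-8)) = 1/(45139 - 1*456) = 1/(45139 - 456) = 1/44683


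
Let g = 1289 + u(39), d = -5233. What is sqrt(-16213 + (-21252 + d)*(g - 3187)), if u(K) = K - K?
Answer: sqrt(50252317) ≈ 7088.9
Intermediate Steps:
u(K) = 0
g = 1289 (g = 1289 + 0 = 1289)
sqrt(-16213 + (-21252 + d)*(g - 3187)) = sqrt(-16213 + (-21252 - 5233)*(1289 - 3187)) = sqrt(-16213 - 26485*(-1898)) = sqrt(-16213 + 50268530) = sqrt(50252317)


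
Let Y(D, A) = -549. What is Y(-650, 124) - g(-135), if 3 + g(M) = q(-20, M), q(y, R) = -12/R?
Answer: -24574/45 ≈ -546.09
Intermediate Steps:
g(M) = -3 - 12/M
Y(-650, 124) - g(-135) = -549 - (-3 - 12/(-135)) = -549 - (-3 - 12*(-1/135)) = -549 - (-3 + 4/45) = -549 - 1*(-131/45) = -549 + 131/45 = -24574/45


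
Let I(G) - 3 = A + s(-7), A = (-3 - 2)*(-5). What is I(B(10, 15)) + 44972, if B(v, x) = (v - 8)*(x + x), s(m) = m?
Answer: 44993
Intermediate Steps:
A = 25 (A = -5*(-5) = 25)
B(v, x) = 2*x*(-8 + v) (B(v, x) = (-8 + v)*(2*x) = 2*x*(-8 + v))
I(G) = 21 (I(G) = 3 + (25 - 7) = 3 + 18 = 21)
I(B(10, 15)) + 44972 = 21 + 44972 = 44993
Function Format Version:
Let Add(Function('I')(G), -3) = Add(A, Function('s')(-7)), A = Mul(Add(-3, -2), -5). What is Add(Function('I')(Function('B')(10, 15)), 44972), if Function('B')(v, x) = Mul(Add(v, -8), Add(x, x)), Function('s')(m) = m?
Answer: 44993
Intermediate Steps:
A = 25 (A = Mul(-5, -5) = 25)
Function('B')(v, x) = Mul(2, x, Add(-8, v)) (Function('B')(v, x) = Mul(Add(-8, v), Mul(2, x)) = Mul(2, x, Add(-8, v)))
Function('I')(G) = 21 (Function('I')(G) = Add(3, Add(25, -7)) = Add(3, 18) = 21)
Add(Function('I')(Function('B')(10, 15)), 44972) = Add(21, 44972) = 44993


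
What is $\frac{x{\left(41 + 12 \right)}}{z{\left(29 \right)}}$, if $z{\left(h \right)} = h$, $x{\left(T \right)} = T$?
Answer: $\frac{53}{29} \approx 1.8276$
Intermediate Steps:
$\frac{x{\left(41 + 12 \right)}}{z{\left(29 \right)}} = \frac{41 + 12}{29} = 53 \cdot \frac{1}{29} = \frac{53}{29}$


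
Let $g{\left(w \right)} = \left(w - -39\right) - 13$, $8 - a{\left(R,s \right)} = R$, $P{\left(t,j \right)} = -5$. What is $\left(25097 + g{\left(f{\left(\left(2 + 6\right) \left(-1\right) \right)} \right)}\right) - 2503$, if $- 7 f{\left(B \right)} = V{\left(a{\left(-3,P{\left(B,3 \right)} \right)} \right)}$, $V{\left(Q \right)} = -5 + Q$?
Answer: $\frac{158334}{7} \approx 22619.0$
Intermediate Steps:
$a{\left(R,s \right)} = 8 - R$
$f{\left(B \right)} = - \frac{6}{7}$ ($f{\left(B \right)} = - \frac{-5 + \left(8 - -3\right)}{7} = - \frac{-5 + \left(8 + 3\right)}{7} = - \frac{-5 + 11}{7} = \left(- \frac{1}{7}\right) 6 = - \frac{6}{7}$)
$g{\left(w \right)} = 26 + w$ ($g{\left(w \right)} = \left(w + 39\right) - 13 = \left(39 + w\right) - 13 = 26 + w$)
$\left(25097 + g{\left(f{\left(\left(2 + 6\right) \left(-1\right) \right)} \right)}\right) - 2503 = \left(25097 + \left(26 - \frac{6}{7}\right)\right) - 2503 = \left(25097 + \frac{176}{7}\right) - 2503 = \frac{175855}{7} - 2503 = \frac{158334}{7}$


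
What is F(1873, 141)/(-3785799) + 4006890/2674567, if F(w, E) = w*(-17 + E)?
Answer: 14548106620226/10125373074033 ≈ 1.4368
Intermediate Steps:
F(1873, 141)/(-3785799) + 4006890/2674567 = (1873*(-17 + 141))/(-3785799) + 4006890/2674567 = (1873*124)*(-1/3785799) + 4006890*(1/2674567) = 232252*(-1/3785799) + 4006890/2674567 = -232252/3785799 + 4006890/2674567 = 14548106620226/10125373074033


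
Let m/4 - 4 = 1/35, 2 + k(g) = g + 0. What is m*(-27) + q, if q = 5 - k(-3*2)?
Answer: -14773/35 ≈ -422.09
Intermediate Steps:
k(g) = -2 + g (k(g) = -2 + (g + 0) = -2 + g)
m = 564/35 (m = 16 + 4/35 = 564/35 ≈ 16.114)
q = 13 (q = 5 - (-2 - 3*2) = 5 - (-2 - 6) = 5 - 1*(-8) = 5 + 8 = 13)
m*(-27) + q = (564/35)*(-27) + 13 = -15228/35 + 13 = -14773/35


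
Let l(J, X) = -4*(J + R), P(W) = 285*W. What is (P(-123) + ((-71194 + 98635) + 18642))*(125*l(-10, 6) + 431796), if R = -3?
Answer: 4833528288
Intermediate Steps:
l(J, X) = 12 - 4*J (l(J, X) = -4*(J - 3) = -4*(-3 + J) = 12 - 4*J)
(P(-123) + ((-71194 + 98635) + 18642))*(125*l(-10, 6) + 431796) = (285*(-123) + ((-71194 + 98635) + 18642))*(125*(12 - 4*(-10)) + 431796) = (-35055 + (27441 + 18642))*(125*(12 + 40) + 431796) = (-35055 + 46083)*(125*52 + 431796) = 11028*(6500 + 431796) = 11028*438296 = 4833528288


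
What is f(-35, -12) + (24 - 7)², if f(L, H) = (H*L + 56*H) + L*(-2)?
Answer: 107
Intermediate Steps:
f(L, H) = -2*L + 56*H + H*L (f(L, H) = (56*H + H*L) - 2*L = -2*L + 56*H + H*L)
f(-35, -12) + (24 - 7)² = (-2*(-35) + 56*(-12) - 12*(-35)) + (24 - 7)² = (70 - 672 + 420) + 17² = -182 + 289 = 107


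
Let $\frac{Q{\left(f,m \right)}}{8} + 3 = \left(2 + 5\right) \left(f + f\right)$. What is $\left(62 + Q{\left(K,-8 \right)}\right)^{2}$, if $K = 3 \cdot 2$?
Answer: $504100$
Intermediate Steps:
$K = 6$
$Q{\left(f,m \right)} = -24 + 112 f$ ($Q{\left(f,m \right)} = -24 + 8 \left(2 + 5\right) \left(f + f\right) = -24 + 8 \cdot 7 \cdot 2 f = -24 + 8 \cdot 14 f = -24 + 112 f$)
$\left(62 + Q{\left(K,-8 \right)}\right)^{2} = \left(62 + \left(-24 + 112 \cdot 6\right)\right)^{2} = \left(62 + \left(-24 + 672\right)\right)^{2} = \left(62 + 648\right)^{2} = 710^{2} = 504100$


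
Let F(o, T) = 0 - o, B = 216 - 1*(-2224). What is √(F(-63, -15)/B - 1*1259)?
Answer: I*√1873857170/1220 ≈ 35.482*I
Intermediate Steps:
B = 2440 (B = 216 + 2224 = 2440)
F(o, T) = -o
√(F(-63, -15)/B - 1*1259) = √(-1*(-63)/2440 - 1*1259) = √(63*(1/2440) - 1259) = √(63/2440 - 1259) = √(-3071897/2440) = I*√1873857170/1220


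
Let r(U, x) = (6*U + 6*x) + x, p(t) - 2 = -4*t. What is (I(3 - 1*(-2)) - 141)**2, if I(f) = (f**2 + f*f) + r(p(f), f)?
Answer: 26896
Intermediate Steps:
p(t) = 2 - 4*t
r(U, x) = 6*U + 7*x
I(f) = 12 - 17*f + 2*f**2 (I(f) = (f**2 + f*f) + (6*(2 - 4*f) + 7*f) = (f**2 + f**2) + ((12 - 24*f) + 7*f) = 2*f**2 + (12 - 17*f) = 12 - 17*f + 2*f**2)
(I(3 - 1*(-2)) - 141)**2 = ((12 - 17*(3 - 1*(-2)) + 2*(3 - 1*(-2))**2) - 141)**2 = ((12 - 17*(3 + 2) + 2*(3 + 2)**2) - 141)**2 = ((12 - 17*5 + 2*5**2) - 141)**2 = ((12 - 85 + 2*25) - 141)**2 = ((12 - 85 + 50) - 141)**2 = (-23 - 141)**2 = (-164)**2 = 26896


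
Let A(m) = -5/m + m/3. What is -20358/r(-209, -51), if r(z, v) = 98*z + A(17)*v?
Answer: 10179/10378 ≈ 0.98082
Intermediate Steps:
A(m) = -5/m + m/3 (A(m) = -5/m + m*(1/3) = -5/m + m/3)
r(z, v) = 98*z + 274*v/51 (r(z, v) = 98*z + (-5/17 + (1/3)*17)*v = 98*z + (-5*1/17 + 17/3)*v = 98*z + (-5/17 + 17/3)*v = 98*z + 274*v/51)
-20358/r(-209, -51) = -20358/(98*(-209) + (274/51)*(-51)) = -20358/(-20482 - 274) = -20358/(-20756) = -20358*(-1/20756) = 10179/10378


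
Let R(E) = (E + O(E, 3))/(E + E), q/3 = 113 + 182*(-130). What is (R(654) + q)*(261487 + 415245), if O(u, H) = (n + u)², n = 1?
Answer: -15559548862067/327 ≈ -4.7583e+10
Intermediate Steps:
q = -70641 (q = 3*(113 + 182*(-130)) = 3*(113 - 23660) = 3*(-23547) = -70641)
O(u, H) = (1 + u)²
R(E) = (E + (1 + E)²)/(2*E) (R(E) = (E + (1 + E)²)/(E + E) = (E + (1 + E)²)/((2*E)) = (E + (1 + E)²)*(1/(2*E)) = (E + (1 + E)²)/(2*E))
(R(654) + q)*(261487 + 415245) = ((½)*(654 + (1 + 654)²)/654 - 70641)*(261487 + 415245) = ((½)*(1/654)*(654 + 655²) - 70641)*676732 = ((½)*(1/654)*(654 + 429025) - 70641)*676732 = ((½)*(1/654)*429679 - 70641)*676732 = (429679/1308 - 70641)*676732 = -91968749/1308*676732 = -15559548862067/327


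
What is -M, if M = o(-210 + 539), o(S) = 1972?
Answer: -1972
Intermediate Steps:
M = 1972
-M = -1*1972 = -1972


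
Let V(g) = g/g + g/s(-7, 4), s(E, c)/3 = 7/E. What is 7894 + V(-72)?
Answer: 7919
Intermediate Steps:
s(E, c) = 21/E (s(E, c) = 3*(7/E) = 21/E)
V(g) = 1 - g/3 (V(g) = g/g + g/((21/(-7))) = 1 + g/((21*(-⅐))) = 1 + g/(-3) = 1 + g*(-⅓) = 1 - g/3)
7894 + V(-72) = 7894 + (1 - ⅓*(-72)) = 7894 + (1 + 24) = 7894 + 25 = 7919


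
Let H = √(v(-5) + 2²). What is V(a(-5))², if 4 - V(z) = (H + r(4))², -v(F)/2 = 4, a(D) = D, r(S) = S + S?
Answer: 2112 + 3584*I ≈ 2112.0 + 3584.0*I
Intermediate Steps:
r(S) = 2*S
v(F) = -8 (v(F) = -2*4 = -8)
H = 2*I (H = √(-8 + 2²) = √(-8 + 4) = √(-4) = 2*I ≈ 2.0*I)
V(z) = 4 - (8 + 2*I)² (V(z) = 4 - (2*I + 2*4)² = 4 - (2*I + 8)² = 4 - (8 + 2*I)²)
V(a(-5))² = (-56 - 32*I)²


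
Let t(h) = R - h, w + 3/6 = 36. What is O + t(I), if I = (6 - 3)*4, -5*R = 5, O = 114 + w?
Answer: 273/2 ≈ 136.50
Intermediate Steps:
w = 71/2 (w = -½ + 36 = 71/2 ≈ 35.500)
O = 299/2 (O = 114 + 71/2 = 299/2 ≈ 149.50)
R = -1 (R = -⅕*5 = -1)
I = 12 (I = 3*4 = 12)
t(h) = -1 - h
O + t(I) = 299/2 + (-1 - 1*12) = 299/2 + (-1 - 12) = 299/2 - 13 = 273/2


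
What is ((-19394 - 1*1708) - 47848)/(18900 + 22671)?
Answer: -68950/41571 ≈ -1.6586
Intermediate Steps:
((-19394 - 1*1708) - 47848)/(18900 + 22671) = ((-19394 - 1708) - 47848)/41571 = (-21102 - 47848)*(1/41571) = -68950*1/41571 = -68950/41571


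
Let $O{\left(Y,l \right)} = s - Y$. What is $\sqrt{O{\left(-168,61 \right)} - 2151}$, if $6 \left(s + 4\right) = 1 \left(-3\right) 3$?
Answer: $\frac{i \sqrt{7954}}{2} \approx 44.593 i$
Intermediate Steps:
$s = - \frac{11}{2}$ ($s = -4 + \frac{1 \left(-3\right) 3}{6} = -4 + \frac{\left(-3\right) 3}{6} = -4 + \frac{1}{6} \left(-9\right) = -4 - \frac{3}{2} = - \frac{11}{2} \approx -5.5$)
$O{\left(Y,l \right)} = - \frac{11}{2} - Y$
$\sqrt{O{\left(-168,61 \right)} - 2151} = \sqrt{\left(- \frac{11}{2} - -168\right) - 2151} = \sqrt{\left(- \frac{11}{2} + 168\right) - 2151} = \sqrt{\frac{325}{2} - 2151} = \sqrt{- \frac{3977}{2}} = \frac{i \sqrt{7954}}{2}$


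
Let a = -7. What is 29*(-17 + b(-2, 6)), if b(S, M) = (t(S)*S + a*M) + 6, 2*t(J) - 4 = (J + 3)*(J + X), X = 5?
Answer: -1740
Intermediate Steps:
t(J) = 2 + (3 + J)*(5 + J)/2 (t(J) = 2 + ((J + 3)*(J + 5))/2 = 2 + ((3 + J)*(5 + J))/2 = 2 + (3 + J)*(5 + J)/2)
b(S, M) = 6 - 7*M + S*(19/2 + S**2/2 + 4*S) (b(S, M) = ((19/2 + S**2/2 + 4*S)*S - 7*M) + 6 = (S*(19/2 + S**2/2 + 4*S) - 7*M) + 6 = (-7*M + S*(19/2 + S**2/2 + 4*S)) + 6 = 6 - 7*M + S*(19/2 + S**2/2 + 4*S))
29*(-17 + b(-2, 6)) = 29*(-17 + (6 - 7*6 + (1/2)*(-2)*(19 + (-2)**2 + 8*(-2)))) = 29*(-17 + (6 - 42 + (1/2)*(-2)*(19 + 4 - 16))) = 29*(-17 + (6 - 42 + (1/2)*(-2)*7)) = 29*(-17 + (6 - 42 - 7)) = 29*(-17 - 43) = 29*(-60) = -1740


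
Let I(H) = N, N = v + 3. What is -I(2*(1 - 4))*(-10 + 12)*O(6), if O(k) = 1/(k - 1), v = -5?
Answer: 4/5 ≈ 0.80000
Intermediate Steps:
O(k) = 1/(-1 + k)
N = -2 (N = -5 + 3 = -2)
I(H) = -2
-I(2*(1 - 4))*(-10 + 12)*O(6) = -(-2)*(-10 + 12)/(-1 + 6) = -(-2)*2/5 = -1*(-4/5) = 4/5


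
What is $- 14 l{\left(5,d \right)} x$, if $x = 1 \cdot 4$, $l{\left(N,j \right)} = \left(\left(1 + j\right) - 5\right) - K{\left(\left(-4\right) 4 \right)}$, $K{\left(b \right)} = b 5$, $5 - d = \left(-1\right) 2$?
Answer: $-4648$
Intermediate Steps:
$d = 7$ ($d = 5 - \left(-1\right) 2 = 5 - -2 = 5 + 2 = 7$)
$K{\left(b \right)} = 5 b$
$l{\left(N,j \right)} = 76 + j$ ($l{\left(N,j \right)} = \left(\left(1 + j\right) - 5\right) - 5 \left(\left(-4\right) 4\right) = \left(-4 + j\right) - 5 \left(-16\right) = \left(-4 + j\right) - -80 = \left(-4 + j\right) + 80 = 76 + j$)
$x = 4$
$- 14 l{\left(5,d \right)} x = - 14 \left(76 + 7\right) 4 = \left(-14\right) 83 \cdot 4 = \left(-1162\right) 4 = -4648$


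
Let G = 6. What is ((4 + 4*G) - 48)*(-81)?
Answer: 1620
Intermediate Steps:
((4 + 4*G) - 48)*(-81) = ((4 + 4*6) - 48)*(-81) = ((4 + 24) - 48)*(-81) = (28 - 48)*(-81) = -20*(-81) = 1620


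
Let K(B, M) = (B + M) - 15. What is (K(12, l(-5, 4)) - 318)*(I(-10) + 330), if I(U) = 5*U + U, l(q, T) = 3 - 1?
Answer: -86130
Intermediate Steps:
l(q, T) = 2
I(U) = 6*U
K(B, M) = -15 + B + M
(K(12, l(-5, 4)) - 318)*(I(-10) + 330) = ((-15 + 12 + 2) - 318)*(6*(-10) + 330) = (-1 - 318)*(-60 + 330) = -319*270 = -86130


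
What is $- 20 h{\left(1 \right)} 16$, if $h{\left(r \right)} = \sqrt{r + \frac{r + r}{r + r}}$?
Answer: $- 320 \sqrt{2} \approx -452.55$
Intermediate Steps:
$h{\left(r \right)} = \sqrt{1 + r}$ ($h{\left(r \right)} = \sqrt{r + \frac{2 r}{2 r}} = \sqrt{r + 2 r \frac{1}{2 r}} = \sqrt{r + 1} = \sqrt{1 + r}$)
$- 20 h{\left(1 \right)} 16 = - 20 \sqrt{1 + 1} \cdot 16 = - 20 \sqrt{2} \cdot 16 = - 320 \sqrt{2}$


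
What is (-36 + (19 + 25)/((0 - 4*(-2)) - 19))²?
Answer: 1600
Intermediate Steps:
(-36 + (19 + 25)/((0 - 4*(-2)) - 19))² = (-36 + 44/((0 - 1*(-8)) - 19))² = (-36 + 44/((0 + 8) - 19))² = (-36 + 44/(8 - 19))² = (-36 + 44/(-11))² = (-36 + 44*(-1/11))² = (-36 - 4)² = (-40)² = 1600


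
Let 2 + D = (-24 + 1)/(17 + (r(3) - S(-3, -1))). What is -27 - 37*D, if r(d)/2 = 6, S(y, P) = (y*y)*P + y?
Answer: 2778/41 ≈ 67.756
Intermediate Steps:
S(y, P) = y + P*y² (S(y, P) = y²*P + y = P*y² + y = y + P*y²)
r(d) = 12 (r(d) = 2*6 = 12)
D = -105/41 (D = -2 + (-24 + 1)/(17 + (12 - (-3)*(1 - 1*(-3)))) = -2 - 23/(17 + (12 - (-3)*(1 + 3))) = -2 - 23/(17 + (12 - (-3)*4)) = -2 - 23/(17 + (12 - 1*(-12))) = -2 - 23/(17 + (12 + 12)) = -2 - 23/(17 + 24) = -2 - 23/41 = -105/41 ≈ -2.5610)
-27 - 37*D = -27 - 37*(-105/41) = -27 + 3885/41 = 2778/41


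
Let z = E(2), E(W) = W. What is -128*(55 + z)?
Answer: -7296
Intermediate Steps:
z = 2
-128*(55 + z) = -128*(55 + 2) = -128*57 = -7296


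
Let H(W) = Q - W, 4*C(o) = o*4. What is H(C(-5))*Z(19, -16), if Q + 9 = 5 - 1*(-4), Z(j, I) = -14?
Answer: -70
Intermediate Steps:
C(o) = o (C(o) = (o*4)/4 = (4*o)/4 = o)
Q = 0 (Q = -9 + (5 - 1*(-4)) = -9 + (5 + 4) = -9 + 9 = 0)
H(W) = -W (H(W) = 0 - W = -W)
H(C(-5))*Z(19, -16) = -1*(-5)*(-14) = 5*(-14) = -70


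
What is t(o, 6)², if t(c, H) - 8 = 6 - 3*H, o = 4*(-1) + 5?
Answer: 16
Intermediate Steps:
o = 1 (o = -4 + 5 = 1)
t(c, H) = 14 - 3*H (t(c, H) = 8 + (6 - 3*H) = 14 - 3*H)
t(o, 6)² = (14 - 3*6)² = (14 - 18)² = (-4)² = 16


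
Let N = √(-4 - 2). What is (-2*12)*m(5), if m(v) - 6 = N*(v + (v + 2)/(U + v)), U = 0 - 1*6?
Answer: -144 + 48*I*√6 ≈ -144.0 + 117.58*I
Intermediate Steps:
U = -6 (U = 0 - 6 = -6)
N = I*√6 (N = √(-6) = I*√6 ≈ 2.4495*I)
m(v) = 6 + I*√6*(v + (2 + v)/(-6 + v)) (m(v) = 6 + (I*√6)*(v + (v + 2)/(-6 + v)) = 6 + (I*√6)*(v + (2 + v)/(-6 + v)) = 6 + I*√6*(v + (2 + v)/(-6 + v)))
(-2*12)*m(5) = (-2*12)*((-36 + 6*5 + 2*I*√6 + I*√6*5² - 5*I*5*√6)/(-6 + 5)) = -24*(-36 + 30 + 2*I*√6 + I*√6*25 - 25*I*√6)/(-1) = -(-24)*(-36 + 30 + 2*I*√6 + 25*I*√6 - 25*I*√6) = -(-24)*(-6 + 2*I*√6) = -24*(6 - 2*I*√6) = -144 + 48*I*√6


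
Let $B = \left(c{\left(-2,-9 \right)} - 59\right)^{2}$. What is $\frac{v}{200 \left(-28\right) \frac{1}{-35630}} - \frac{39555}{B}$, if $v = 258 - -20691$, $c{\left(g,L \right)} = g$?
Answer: $\frac{39674011161}{297680} \approx 1.3328 \cdot 10^{5}$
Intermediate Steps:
$v = 20949$ ($v = 258 + 20691 = 20949$)
$B = 3721$ ($B = \left(-2 - 59\right)^{2} = \left(-61\right)^{2} = 3721$)
$\frac{v}{200 \left(-28\right) \frac{1}{-35630}} - \frac{39555}{B} = \frac{20949}{200 \left(-28\right) \frac{1}{-35630}} - \frac{39555}{3721} = \frac{20949}{\left(-5600\right) \left(- \frac{1}{35630}\right)} - \frac{39555}{3721} = \frac{20949}{\frac{80}{509}} - \frac{39555}{3721} = 20949 \cdot \frac{509}{80} - \frac{39555}{3721} = \frac{10663041}{80} - \frac{39555}{3721} = \frac{39674011161}{297680}$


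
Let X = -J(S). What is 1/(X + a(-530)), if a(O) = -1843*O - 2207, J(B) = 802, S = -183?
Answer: 1/973781 ≈ 1.0269e-6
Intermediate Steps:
a(O) = -2207 - 1843*O
X = -802 (X = -1*802 = -802)
1/(X + a(-530)) = 1/(-802 + (-2207 - 1843*(-530))) = 1/(-802 + (-2207 + 976790)) = 1/(-802 + 974583) = 1/973781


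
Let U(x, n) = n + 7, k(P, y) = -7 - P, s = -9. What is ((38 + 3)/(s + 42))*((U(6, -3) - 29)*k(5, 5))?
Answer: 4100/11 ≈ 372.73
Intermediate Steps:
U(x, n) = 7 + n
((38 + 3)/(s + 42))*((U(6, -3) - 29)*k(5, 5)) = ((38 + 3)/(-9 + 42))*(((7 - 3) - 29)*(-7 - 1*5)) = (41/33)*((4 - 29)*(-7 - 5)) = (41*(1/33))*(-25*(-12)) = (41/33)*300 = 4100/11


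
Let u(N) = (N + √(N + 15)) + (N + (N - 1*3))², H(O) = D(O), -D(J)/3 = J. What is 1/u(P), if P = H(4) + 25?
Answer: 271/146868 - √7/146868 ≈ 0.0018272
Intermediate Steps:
D(J) = -3*J
H(O) = -3*O
P = 13 (P = -3*4 + 25 = -12 + 25 = 13)
u(N) = N + (-3 + 2*N)² + √(15 + N) (u(N) = (N + √(15 + N)) + (N + (N - 3))² = (N + √(15 + N)) + (N + (-3 + N))² = (N + √(15 + N)) + (-3 + 2*N)² = N + (-3 + 2*N)² + √(15 + N))
1/u(P) = 1/(13 + (-3 + 2*13)² + √(15 + 13)) = 1/(13 + (-3 + 26)² + √28) = 1/(13 + 23² + 2*√7) = 1/(13 + 529 + 2*√7) = 1/(542 + 2*√7)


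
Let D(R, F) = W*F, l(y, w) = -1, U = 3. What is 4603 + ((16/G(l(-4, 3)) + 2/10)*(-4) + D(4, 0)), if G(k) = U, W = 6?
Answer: 68713/15 ≈ 4580.9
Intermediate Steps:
D(R, F) = 6*F
G(k) = 3
4603 + ((16/G(l(-4, 3)) + 2/10)*(-4) + D(4, 0)) = 4603 + ((16/3 + 2/10)*(-4) + 6*0) = 4603 + ((16*(⅓) + 2*(⅒))*(-4) + 0) = 4603 + ((16/3 + ⅕)*(-4) + 0) = 4603 + ((83/15)*(-4) + 0) = 4603 + (-332/15 + 0) = 4603 - 332/15 = 68713/15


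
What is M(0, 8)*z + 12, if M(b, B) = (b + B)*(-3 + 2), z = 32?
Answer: -244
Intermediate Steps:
M(b, B) = -B - b (M(b, B) = (B + b)*(-1) = -B - b)
M(0, 8)*z + 12 = (-1*8 - 1*0)*32 + 12 = (-8 + 0)*32 + 12 = -8*32 + 12 = -256 + 12 = -244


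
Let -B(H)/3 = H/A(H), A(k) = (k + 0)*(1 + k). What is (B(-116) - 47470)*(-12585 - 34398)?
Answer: 256482405201/115 ≈ 2.2303e+9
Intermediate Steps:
A(k) = k*(1 + k)
B(H) = -3/(1 + H) (B(H) = -3*H/(H*(1 + H)) = -3*H*1/(H*(1 + H)) = -3/(1 + H))
(B(-116) - 47470)*(-12585 - 34398) = (-3/(1 - 116) - 47470)*(-12585 - 34398) = (-3/(-115) - 47470)*(-46983) = (-3*(-1/115) - 47470)*(-46983) = (3/115 - 47470)*(-46983) = -5459047/115*(-46983) = 256482405201/115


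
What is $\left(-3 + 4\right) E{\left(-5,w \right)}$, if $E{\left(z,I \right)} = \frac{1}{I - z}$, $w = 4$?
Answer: $\frac{1}{9} \approx 0.11111$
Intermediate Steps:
$\left(-3 + 4\right) E{\left(-5,w \right)} = \frac{-3 + 4}{4 - -5} = 1 \frac{1}{4 + 5} = 1 \cdot \frac{1}{9} = \frac{1}{9}$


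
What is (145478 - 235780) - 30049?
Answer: -120351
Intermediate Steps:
(145478 - 235780) - 30049 = -90302 - 30049 = -120351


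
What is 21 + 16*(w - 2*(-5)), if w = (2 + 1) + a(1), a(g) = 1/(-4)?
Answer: 225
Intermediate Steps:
a(g) = -1/4 (a(g) = 1*(-1/4) = -1/4)
w = 11/4 (w = (2 + 1) - 1/4 = 3 - 1/4 = 11/4 ≈ 2.7500)
21 + 16*(w - 2*(-5)) = 21 + 16*(11/4 - 2*(-5)) = 21 + 16*(11/4 + 10) = 21 + 16*(51/4) = 21 + 204 = 225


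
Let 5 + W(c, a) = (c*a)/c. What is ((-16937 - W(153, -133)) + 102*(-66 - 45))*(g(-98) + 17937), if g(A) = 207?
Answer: -510227424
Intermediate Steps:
W(c, a) = -5 + a (W(c, a) = -5 + (c*a)/c = -5 + (a*c)/c = -5 + a)
((-16937 - W(153, -133)) + 102*(-66 - 45))*(g(-98) + 17937) = ((-16937 - (-5 - 133)) + 102*(-66 - 45))*(207 + 17937) = ((-16937 - 1*(-138)) + 102*(-111))*18144 = ((-16937 + 138) - 11322)*18144 = (-16799 - 11322)*18144 = -28121*18144 = -510227424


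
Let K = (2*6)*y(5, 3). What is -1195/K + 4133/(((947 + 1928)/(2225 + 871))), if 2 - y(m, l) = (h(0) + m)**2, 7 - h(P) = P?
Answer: 21807424297/4899000 ≈ 4451.4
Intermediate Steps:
h(P) = 7 - P
y(m, l) = 2 - (7 + m)**2 (y(m, l) = 2 - ((7 - 1*0) + m)**2 = 2 - ((7 + 0) + m)**2 = 2 - (7 + m)**2)
K = -1704 (K = (2*6)*(2 - (7 + 5)**2) = 12*(2 - 1*12**2) = 12*(2 - 1*144) = 12*(2 - 144) = 12*(-142) = -1704)
-1195/K + 4133/(((947 + 1928)/(2225 + 871))) = -1195/(-1704) + 4133/(((947 + 1928)/(2225 + 871))) = -1195*(-1/1704) + 4133/((2875/3096)) = 1195/1704 + 4133/((2875*(1/3096))) = 1195/1704 + 4133/(2875/3096) = 1195/1704 + 4133*(3096/2875) = 1195/1704 + 12795768/2875 = 21807424297/4899000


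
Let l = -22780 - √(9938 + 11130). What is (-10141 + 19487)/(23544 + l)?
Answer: 1785086/140657 + 4673*√5267/140657 ≈ 15.102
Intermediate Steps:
l = -22780 - 2*√5267 (l = -22780 - √21068 = -22780 - 2*√5267 ≈ -22925.)
(-10141 + 19487)/(23544 + l) = (-10141 + 19487)/(23544 + (-22780 - 2*√5267)) = 9346/(764 - 2*√5267)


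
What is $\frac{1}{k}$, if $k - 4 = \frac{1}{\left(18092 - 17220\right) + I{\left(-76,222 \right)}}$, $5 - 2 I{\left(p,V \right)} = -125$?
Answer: $\frac{937}{3749} \approx 0.24993$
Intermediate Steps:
$I{\left(p,V \right)} = 65$ ($I{\left(p,V \right)} = \frac{5}{2} - - \frac{125}{2} = \frac{5}{2} + \frac{125}{2} = 65$)
$k = \frac{3749}{937}$ ($k = 4 + \frac{1}{\left(18092 - 17220\right) + 65} = 4 + \frac{1}{872 + 65} = 4 + \frac{1}{937} = \frac{3749}{937} \approx 4.0011$)
$\frac{1}{k} = \frac{1}{\frac{3749}{937}} = \frac{937}{3749}$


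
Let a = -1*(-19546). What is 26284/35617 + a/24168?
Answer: 665700797/430395828 ≈ 1.5467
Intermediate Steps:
a = 19546
26284/35617 + a/24168 = 26284/35617 + 19546/24168 = 26284*(1/35617) + 19546*(1/24168) = 26284/35617 + 9773/12084 = 665700797/430395828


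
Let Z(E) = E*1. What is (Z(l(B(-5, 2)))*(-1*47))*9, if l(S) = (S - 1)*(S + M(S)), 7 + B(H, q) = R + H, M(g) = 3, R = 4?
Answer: -19035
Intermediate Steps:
B(H, q) = -3 + H (B(H, q) = -7 + (4 + H) = -3 + H)
l(S) = (-1 + S)*(3 + S) (l(S) = (S - 1)*(S + 3) = (-1 + S)*(3 + S))
Z(E) = E
(Z(l(B(-5, 2)))*(-1*47))*9 = ((-3 + (-3 - 5)² + 2*(-3 - 5))*(-1*47))*9 = ((-3 + (-8)² + 2*(-8))*(-47))*9 = ((-3 + 64 - 16)*(-47))*9 = (45*(-47))*9 = -2115*9 = -19035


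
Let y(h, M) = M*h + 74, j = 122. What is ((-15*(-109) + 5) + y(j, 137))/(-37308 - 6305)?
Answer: -18428/43613 ≈ -0.42253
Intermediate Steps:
y(h, M) = 74 + M*h
((-15*(-109) + 5) + y(j, 137))/(-37308 - 6305) = ((-15*(-109) + 5) + (74 + 137*122))/(-37308 - 6305) = ((1635 + 5) + (74 + 16714))/(-43613) = (1640 + 16788)*(-1/43613) = 18428*(-1/43613) = -18428/43613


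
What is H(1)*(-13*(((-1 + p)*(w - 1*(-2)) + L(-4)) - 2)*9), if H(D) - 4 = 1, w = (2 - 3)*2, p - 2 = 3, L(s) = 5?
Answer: -1755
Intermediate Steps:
p = 5 (p = 2 + 3 = 5)
w = -2 (w = -1*2 = -2)
H(D) = 5 (H(D) = 4 + 1 = 5)
H(1)*(-13*(((-1 + p)*(w - 1*(-2)) + L(-4)) - 2)*9) = 5*(-13*(((-1 + 5)*(-2 - 1*(-2)) + 5) - 2)*9) = 5*(-13*((4*(-2 + 2) + 5) - 2)*9) = 5*(-13*((4*0 + 5) - 2)*9) = 5*(-13*((0 + 5) - 2)*9) = 5*(-13*(5 - 2)*9) = 5*(-13*3*9) = 5*(-39*9) = 5*(-351) = -1755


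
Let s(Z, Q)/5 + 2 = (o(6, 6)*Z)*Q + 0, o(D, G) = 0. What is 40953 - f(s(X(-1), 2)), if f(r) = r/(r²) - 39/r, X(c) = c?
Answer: 204746/5 ≈ 40949.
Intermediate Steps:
s(Z, Q) = -10 (s(Z, Q) = -10 + 5*((0*Z)*Q + 0) = -10 + 5*(0*Q + 0) = -10 + 5*(0 + 0) = -10 + 5*0 = -10 + 0 = -10)
f(r) = -38/r (f(r) = r/r² - 39/r = 1/r - 39/r = -38/r)
40953 - f(s(X(-1), 2)) = 40953 - (-38)/(-10) = 40953 - (-38)*(-1)/10 = 40953 - 1*19/5 = 40953 - 19/5 = 204746/5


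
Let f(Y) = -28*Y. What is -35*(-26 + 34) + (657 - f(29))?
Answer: 1189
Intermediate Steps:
-35*(-26 + 34) + (657 - f(29)) = -35*(-26 + 34) + (657 - (-28)*29) = -35*8 + (657 - 1*(-812)) = -280 + (657 + 812) = -280 + 1469 = 1189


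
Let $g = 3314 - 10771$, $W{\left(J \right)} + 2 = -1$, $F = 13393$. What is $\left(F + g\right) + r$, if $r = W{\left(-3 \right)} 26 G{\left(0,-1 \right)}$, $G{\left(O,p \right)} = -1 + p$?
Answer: $6092$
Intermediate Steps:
$W{\left(J \right)} = -3$ ($W{\left(J \right)} = -2 - 1 = -3$)
$g = -7457$ ($g = 3314 - 10771 = -7457$)
$r = 156$ ($r = \left(-3\right) 26 \left(-1 - 1\right) = \left(-78\right) \left(-2\right) = 156$)
$\left(F + g\right) + r = \left(13393 - 7457\right) + 156 = 5936 + 156 = 6092$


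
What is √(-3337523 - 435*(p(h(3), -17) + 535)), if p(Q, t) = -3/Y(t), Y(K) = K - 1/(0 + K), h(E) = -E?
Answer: 3*I*√25388978/8 ≈ 1889.5*I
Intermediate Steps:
Y(K) = K - 1/K
p(Q, t) = -3/(t - 1/t)
√(-3337523 - 435*(p(h(3), -17) + 535)) = √(-3337523 - 435*(-3*(-17)/(-1 + (-17)²) + 535)) = √(-3337523 - 435*(-3*(-17)/(-1 + 289) + 535)) = √(-3337523 - 435*(-3*(-17)/288 + 535)) = √(-3337523 - 435*(-3*(-17)*1/288 + 535)) = √(-3337523 - 435*(17/96 + 535)) = √(-3337523 - 435*51377/96) = √(-3337523 - 7449665/32) = √(-114250401/32) = 3*I*√25388978/8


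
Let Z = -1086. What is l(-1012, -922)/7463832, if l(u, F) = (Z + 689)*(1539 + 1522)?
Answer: -1215217/7463832 ≈ -0.16281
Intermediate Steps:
l(u, F) = -1215217 (l(u, F) = (-1086 + 689)*(1539 + 1522) = -397*3061 = -1215217)
l(-1012, -922)/7463832 = -1215217/7463832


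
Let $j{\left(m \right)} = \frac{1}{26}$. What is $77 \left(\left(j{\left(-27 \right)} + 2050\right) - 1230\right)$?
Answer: $\frac{1641717}{26} \approx 63143.0$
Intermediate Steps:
$j{\left(m \right)} = \frac{1}{26}$
$77 \left(\left(j{\left(-27 \right)} + 2050\right) - 1230\right) = 77 \left(\left(\frac{1}{26} + 2050\right) - 1230\right) = 77 \left(\frac{53301}{26} - 1230\right) = 77 \cdot \frac{21321}{26} = \frac{1641717}{26}$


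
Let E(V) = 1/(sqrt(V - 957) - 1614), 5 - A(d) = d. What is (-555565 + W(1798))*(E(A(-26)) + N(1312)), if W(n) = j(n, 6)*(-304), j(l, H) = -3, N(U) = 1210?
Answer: -79495994337269/118451 + 50423*I*sqrt(926)/236902 ≈ -6.7113e+8 + 6.4769*I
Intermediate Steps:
A(d) = 5 - d
E(V) = 1/(-1614 + sqrt(-957 + V)) (E(V) = 1/(sqrt(-957 + V) - 1614) = 1/(-1614 + sqrt(-957 + V)))
W(n) = 912 (W(n) = -3*(-304) = 912)
(-555565 + W(1798))*(E(A(-26)) + N(1312)) = (-555565 + 912)*(1/(-1614 + sqrt(-957 + (5 - 1*(-26)))) + 1210) = -554653*(1/(-1614 + sqrt(-957 + (5 + 26))) + 1210) = -554653*(1/(-1614 + sqrt(-957 + 31)) + 1210) = -554653*(1/(-1614 + sqrt(-926)) + 1210) = -554653*(1/(-1614 + I*sqrt(926)) + 1210) = -554653*(1210 + 1/(-1614 + I*sqrt(926))) = -671130130 - 554653/(-1614 + I*sqrt(926))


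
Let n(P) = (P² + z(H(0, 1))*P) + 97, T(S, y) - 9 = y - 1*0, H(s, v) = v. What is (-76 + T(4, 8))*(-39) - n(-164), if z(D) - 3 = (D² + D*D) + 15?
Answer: -21412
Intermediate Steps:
T(S, y) = 9 + y (T(S, y) = 9 + (y - 1*0) = 9 + (y + 0) = 9 + y)
z(D) = 18 + 2*D² (z(D) = 3 + ((D² + D*D) + 15) = 3 + ((D² + D²) + 15) = 3 + (2*D² + 15) = 3 + (15 + 2*D²) = 18 + 2*D²)
n(P) = 97 + P² + 20*P (n(P) = (P² + (18 + 2*1²)*P) + 97 = (P² + (18 + 2*1)*P) + 97 = (P² + (18 + 2)*P) + 97 = (P² + 20*P) + 97 = 97 + P² + 20*P)
(-76 + T(4, 8))*(-39) - n(-164) = (-76 + (9 + 8))*(-39) - (97 + (-164)² + 20*(-164)) = (-76 + 17)*(-39) - (97 + 26896 - 3280) = -59*(-39) - 1*23713 = 2301 - 23713 = -21412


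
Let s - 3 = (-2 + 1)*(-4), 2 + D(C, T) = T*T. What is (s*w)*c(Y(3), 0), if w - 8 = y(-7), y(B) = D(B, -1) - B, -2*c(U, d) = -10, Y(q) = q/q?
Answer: 490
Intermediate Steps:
D(C, T) = -2 + T**2 (D(C, T) = -2 + T*T = -2 + T**2)
s = 7 (s = 3 + (-2 + 1)*(-4) = 3 - 1*(-4) = 3 + 4 = 7)
Y(q) = 1
c(U, d) = 5 (c(U, d) = -1/2*(-10) = 5)
y(B) = -1 - B (y(B) = (-2 + (-1)**2) - B = (-2 + 1) - B = -1 - B)
w = 14 (w = 8 + (-1 - 1*(-7)) = 8 + (-1 + 7) = 8 + 6 = 14)
(s*w)*c(Y(3), 0) = (7*14)*5 = 98*5 = 490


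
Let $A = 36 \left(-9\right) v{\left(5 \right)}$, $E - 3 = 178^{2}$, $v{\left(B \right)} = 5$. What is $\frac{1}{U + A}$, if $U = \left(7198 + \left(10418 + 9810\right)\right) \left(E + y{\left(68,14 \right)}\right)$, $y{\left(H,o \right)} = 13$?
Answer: $\frac{1}{869402580} \approx 1.1502 \cdot 10^{-9}$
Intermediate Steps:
$E = 31687$ ($E = 3 + 178^{2} = 3 + 31684 = 31687$)
$A = -1620$ ($A = 36 \left(-9\right) 5 = \left(-324\right) 5 = -1620$)
$U = 869404200$ ($U = \left(7198 + \left(10418 + 9810\right)\right) \left(31687 + 13\right) = \left(7198 + 20228\right) 31700 = 27426 \cdot 31700 = 869404200$)
$\frac{1}{U + A} = \frac{1}{869404200 - 1620} = \frac{1}{869402580}$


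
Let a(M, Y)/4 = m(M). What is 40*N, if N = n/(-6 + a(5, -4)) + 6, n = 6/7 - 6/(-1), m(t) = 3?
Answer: 2000/7 ≈ 285.71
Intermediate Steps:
a(M, Y) = 12 (a(M, Y) = 4*3 = 12)
n = 48/7 (n = 6*(⅐) - 6*(-1) = 6/7 + 6 = 48/7 ≈ 6.8571)
N = 50/7 (N = (48/7)/(-6 + 12) + 6 = (48/7)/6 + 6 = (⅙)*(48/7) + 6 = 8/7 + 6 = 50/7 ≈ 7.1429)
40*N = 40*(50/7) = 2000/7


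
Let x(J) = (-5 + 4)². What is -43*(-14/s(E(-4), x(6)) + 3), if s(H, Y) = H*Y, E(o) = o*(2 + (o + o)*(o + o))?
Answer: -17329/132 ≈ -131.28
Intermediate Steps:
x(J) = 1 (x(J) = (-1)² = 1)
E(o) = o*(2 + 4*o²) (E(o) = o*(2 + (2*o)*(2*o)) = o*(2 + 4*o²))
-43*(-14/s(E(-4), x(6)) + 3) = -43*(-14/(2*(-4) + 4*(-4)³) + 3) = -43*(-14/(-8 + 4*(-64)) + 3) = -43*(-14/(-8 - 256) + 3) = -43*(-14/((-264*1)) + 3) = -43*(-14/(-264) + 3) = -43*(-14*(-1/264) + 3) = -43*(7/132 + 3) = -43*403/132 = -17329/132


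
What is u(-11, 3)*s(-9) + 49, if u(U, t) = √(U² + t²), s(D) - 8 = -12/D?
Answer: 49 + 28*√130/3 ≈ 155.42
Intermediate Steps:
s(D) = 8 - 12/D
u(-11, 3)*s(-9) + 49 = √((-11)² + 3²)*(8 - 12/(-9)) + 49 = √(121 + 9)*(8 - 12*(-⅑)) + 49 = √130*(8 + 4/3) + 49 = √130*(28/3) + 49 = 28*√130/3 + 49 = 49 + 28*√130/3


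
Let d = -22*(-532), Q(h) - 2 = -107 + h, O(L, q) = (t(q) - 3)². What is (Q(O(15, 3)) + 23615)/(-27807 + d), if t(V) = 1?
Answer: -23514/16103 ≈ -1.4602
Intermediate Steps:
O(L, q) = 4 (O(L, q) = (1 - 3)² = (-2)² = 4)
Q(h) = -105 + h (Q(h) = 2 + (-107 + h) = -105 + h)
d = 11704
(Q(O(15, 3)) + 23615)/(-27807 + d) = ((-105 + 4) + 23615)/(-27807 + 11704) = (-101 + 23615)/(-16103) = 23514*(-1/16103) = -23514/16103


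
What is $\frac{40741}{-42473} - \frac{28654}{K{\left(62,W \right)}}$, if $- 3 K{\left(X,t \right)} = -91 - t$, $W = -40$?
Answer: $- \frac{1217713939}{722041} \approx -1686.5$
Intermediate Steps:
$K{\left(X,t \right)} = \frac{91}{3} + \frac{t}{3}$ ($K{\left(X,t \right)} = - \frac{-91 - t}{3} = \frac{91}{3} + \frac{t}{3}$)
$\frac{40741}{-42473} - \frac{28654}{K{\left(62,W \right)}} = \frac{40741}{-42473} - \frac{28654}{\frac{91}{3} + \frac{1}{3} \left(-40\right)} = 40741 \left(- \frac{1}{42473}\right) - \frac{28654}{\frac{91}{3} - \frac{40}{3}} = - \frac{40741}{42473} - \frac{28654}{17} = - \frac{1217713939}{722041}$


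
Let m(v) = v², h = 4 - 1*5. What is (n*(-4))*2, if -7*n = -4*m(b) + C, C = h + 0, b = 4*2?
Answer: -2056/7 ≈ -293.71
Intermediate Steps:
b = 8
h = -1 (h = 4 - 5 = -1)
C = -1 (C = -1 + 0 = -1)
n = 257/7 (n = -(-4*8² - 1)/7 = -(-4*64 - 1)/7 = -(-256 - 1)/7 = -⅐*(-257) = 257/7 ≈ 36.714)
(n*(-4))*2 = ((257/7)*(-4))*2 = -1028/7*2 = -2056/7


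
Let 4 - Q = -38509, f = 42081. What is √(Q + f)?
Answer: √80594 ≈ 283.89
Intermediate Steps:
Q = 38513 (Q = 4 - 1*(-38509) = 4 + 38509 = 38513)
√(Q + f) = √(38513 + 42081) = √80594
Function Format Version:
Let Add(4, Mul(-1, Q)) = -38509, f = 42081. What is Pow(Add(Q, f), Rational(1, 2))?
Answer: Pow(80594, Rational(1, 2)) ≈ 283.89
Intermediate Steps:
Q = 38513 (Q = Add(4, Mul(-1, -38509)) = Add(4, 38509) = 38513)
Pow(Add(Q, f), Rational(1, 2)) = Pow(Add(38513, 42081), Rational(1, 2)) = Pow(80594, Rational(1, 2))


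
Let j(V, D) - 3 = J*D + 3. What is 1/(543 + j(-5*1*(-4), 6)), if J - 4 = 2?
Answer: 1/585 ≈ 0.0017094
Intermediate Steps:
J = 6 (J = 4 + 2 = 6)
j(V, D) = 6 + 6*D (j(V, D) = 3 + (6*D + 3) = 3 + (3 + 6*D) = 6 + 6*D)
1/(543 + j(-5*1*(-4), 6)) = 1/(543 + (6 + 6*6)) = 1/(543 + (6 + 36)) = 1/(543 + 42) = 1/585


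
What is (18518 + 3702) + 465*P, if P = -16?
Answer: 14780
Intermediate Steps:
(18518 + 3702) + 465*P = (18518 + 3702) + 465*(-16) = 22220 - 7440 = 14780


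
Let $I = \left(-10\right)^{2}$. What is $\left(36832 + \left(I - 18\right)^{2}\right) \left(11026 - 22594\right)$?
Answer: $-503855808$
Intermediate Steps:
$I = 100$
$\left(36832 + \left(I - 18\right)^{2}\right) \left(11026 - 22594\right) = \left(36832 + \left(100 - 18\right)^{2}\right) \left(11026 - 22594\right) = \left(36832 + 82^{2}\right) \left(-11568\right) = \left(36832 + 6724\right) \left(-11568\right) = 43556 \left(-11568\right) = -503855808$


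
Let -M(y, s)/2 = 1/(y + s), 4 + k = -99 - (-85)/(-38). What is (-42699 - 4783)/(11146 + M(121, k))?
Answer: -14220859/3338189 ≈ -4.2601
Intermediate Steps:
k = -3999/38 (k = -4 + (-99 - (-85)/(-38)) = -4 + (-99 - (-85)*(-1)/38) = -4 + (-99 - 1*85/38) = -4 + (-99 - 85/38) = -4 - 3847/38 = -3999/38 ≈ -105.24)
M(y, s) = -2/(s + y) (M(y, s) = -2/(y + s) = -2/(s + y))
(-42699 - 4783)/(11146 + M(121, k)) = (-42699 - 4783)/(11146 - 2/(-3999/38 + 121)) = -47482/(11146 - 2/599/38) = -47482/(11146 - 2*38/599) = -47482/(11146 - 76/599) = -47482/6676378/599 = -47482*599/6676378 = -14220859/3338189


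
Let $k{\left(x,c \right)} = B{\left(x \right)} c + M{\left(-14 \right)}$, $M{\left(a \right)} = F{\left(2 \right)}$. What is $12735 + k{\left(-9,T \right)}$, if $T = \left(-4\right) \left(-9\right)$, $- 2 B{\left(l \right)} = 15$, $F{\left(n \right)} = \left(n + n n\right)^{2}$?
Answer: $12501$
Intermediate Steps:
$F{\left(n \right)} = \left(n + n^{2}\right)^{2}$
$B{\left(l \right)} = - \frac{15}{2}$ ($B{\left(l \right)} = \left(- \frac{1}{2}\right) 15 = - \frac{15}{2}$)
$M{\left(a \right)} = 36$ ($M{\left(a \right)} = 2^{2} \left(1 + 2\right)^{2} = 4 \cdot 3^{2} = 4 \cdot 9 = 36$)
$T = 36$
$k{\left(x,c \right)} = 36 - \frac{15 c}{2}$ ($k{\left(x,c \right)} = - \frac{15 c}{2} + 36 = 36 - \frac{15 c}{2}$)
$12735 + k{\left(-9,T \right)} = 12735 + \left(36 - 270\right) = 12735 - 234 = 12501$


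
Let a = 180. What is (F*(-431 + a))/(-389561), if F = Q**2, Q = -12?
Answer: 36144/389561 ≈ 0.092781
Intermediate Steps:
F = 144 (F = (-12)**2 = 144)
(F*(-431 + a))/(-389561) = (144*(-431 + 180))/(-389561) = (144*(-251))*(-1/389561) = -36144*(-1/389561) = 36144/389561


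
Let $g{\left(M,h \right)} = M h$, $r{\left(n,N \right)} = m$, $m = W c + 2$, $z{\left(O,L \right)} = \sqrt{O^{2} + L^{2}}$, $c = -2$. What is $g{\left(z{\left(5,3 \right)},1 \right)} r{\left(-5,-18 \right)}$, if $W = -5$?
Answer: $12 \sqrt{34} \approx 69.971$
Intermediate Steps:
$z{\left(O,L \right)} = \sqrt{L^{2} + O^{2}}$
$m = 12$ ($m = \left(-5\right) \left(-2\right) + 2 = 10 + 2 = 12$)
$r{\left(n,N \right)} = 12$
$g{\left(z{\left(5,3 \right)},1 \right)} r{\left(-5,-18 \right)} = \sqrt{3^{2} + 5^{2}} \cdot 1 \cdot 12 = \sqrt{9 + 25} \cdot 1 \cdot 12 = \sqrt{34} \cdot 1 \cdot 12 = \sqrt{34} \cdot 12 = 12 \sqrt{34}$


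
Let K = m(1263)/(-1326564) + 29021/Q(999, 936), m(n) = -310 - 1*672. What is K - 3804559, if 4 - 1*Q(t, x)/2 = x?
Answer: -2351907432554465/618178824 ≈ -3.8046e+6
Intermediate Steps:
m(n) = -982 (m(n) = -310 - 672 = -982)
Q(t, x) = 8 - 2*x
K = -9624095849/618178824 (K = -982/(-1326564) + 29021/(8 - 2*936) = -982*(-1/1326564) + 29021/(8 - 1872) = 491/663282 + 29021/(-1864) = 491/663282 + 29021*(-1/1864) = 491/663282 - 29021/1864 = -9624095849/618178824 ≈ -15.568)
K - 3804559 = -9624095849/618178824 - 3804559 = -2351907432554465/618178824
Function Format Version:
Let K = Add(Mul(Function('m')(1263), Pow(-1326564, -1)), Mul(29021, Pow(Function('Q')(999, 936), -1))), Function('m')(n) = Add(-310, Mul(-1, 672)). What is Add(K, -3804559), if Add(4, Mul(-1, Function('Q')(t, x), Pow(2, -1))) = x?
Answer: Rational(-2351907432554465, 618178824) ≈ -3.8046e+6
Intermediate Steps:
Function('m')(n) = -982 (Function('m')(n) = Add(-310, -672) = -982)
Function('Q')(t, x) = Add(8, Mul(-2, x))
K = Rational(-9624095849, 618178824) (K = Add(Mul(-982, Pow(-1326564, -1)), Mul(29021, Pow(Add(8, Mul(-2, 936)), -1))) = Add(Mul(-982, Rational(-1, 1326564)), Mul(29021, Pow(Add(8, -1872), -1))) = Add(Rational(491, 663282), Mul(29021, Pow(-1864, -1))) = Add(Rational(491, 663282), Mul(29021, Rational(-1, 1864))) = Add(Rational(491, 663282), Rational(-29021, 1864)) = Rational(-9624095849, 618178824) ≈ -15.568)
Add(K, -3804559) = Add(Rational(-9624095849, 618178824), -3804559) = Rational(-2351907432554465, 618178824)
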